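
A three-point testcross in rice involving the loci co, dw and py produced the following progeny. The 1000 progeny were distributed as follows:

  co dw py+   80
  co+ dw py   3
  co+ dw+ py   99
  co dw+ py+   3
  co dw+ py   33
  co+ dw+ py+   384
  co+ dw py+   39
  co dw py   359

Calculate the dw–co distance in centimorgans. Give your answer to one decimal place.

The two most frequent reciprocal classes, co dw py and co+ dw+ py+, are the parental types, so the F1 was co dw py / co+ dw+ py+.
The two rarest classes, co+ dw py and co dw+ py+, are the double crossovers. Comparing them with the parentals, only the co allele has switched, so co is the middle locus and the order is dw – co – py.
Crossovers in the dw–co interval produce the single-crossover classes co dw+ py and co+ dw py+ (33 + 39 = 72) plus the double crossovers (6).
RF(dw–co) = (72 + 6) / 1000 = 78/1000 = 0.0780 → 7.8 centimorgans.

7.8 centimorgans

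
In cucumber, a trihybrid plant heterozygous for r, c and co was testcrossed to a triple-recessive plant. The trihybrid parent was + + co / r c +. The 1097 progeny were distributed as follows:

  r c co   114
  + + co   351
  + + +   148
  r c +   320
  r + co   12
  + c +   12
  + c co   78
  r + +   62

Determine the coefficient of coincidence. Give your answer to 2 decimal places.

The two rarest classes, r + co and + c +, are the double crossovers. Comparing them with the parentals, only the r allele has switched, so r is the middle locus and the order is c – r – co.
c–r: (140 + 24)/1097 = 0.1495; r–co: (262 + 24)/1097 = 0.2607.
Expected DCO frequency = 0.1495 × 0.2607 ≈ 0.03897; observed = 24/1097 ≈ 0.02188.
Coefficient of coincidence = 0.02188/0.03897 ≈ 0.56.

0.56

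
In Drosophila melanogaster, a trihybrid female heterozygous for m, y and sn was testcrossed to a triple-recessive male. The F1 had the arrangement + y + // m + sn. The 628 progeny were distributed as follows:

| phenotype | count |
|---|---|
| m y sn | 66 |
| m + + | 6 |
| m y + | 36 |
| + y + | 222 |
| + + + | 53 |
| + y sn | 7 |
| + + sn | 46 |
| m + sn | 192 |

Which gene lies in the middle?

sn

The two rarest classes, + y sn and m + +, are the double crossovers. Comparing them with the parentals, only the sn allele has switched, so sn is the middle locus and the order is m – sn – y.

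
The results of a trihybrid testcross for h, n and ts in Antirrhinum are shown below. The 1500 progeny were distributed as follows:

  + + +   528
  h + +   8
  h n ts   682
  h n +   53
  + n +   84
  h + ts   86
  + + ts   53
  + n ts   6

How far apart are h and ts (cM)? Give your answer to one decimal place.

The two most frequent reciprocal classes, + + + and h n ts, are the parental types, so the F1 was + + + / h n ts.
The two rarest classes, h + + and + n ts, are the double crossovers. Comparing them with the parentals, only the h allele has switched, so h is the middle locus and the order is n – h – ts.
Crossovers in the h–ts interval produce the single-crossover classes + + ts and h n + (53 + 53 = 106) plus the double crossovers (14).
RF(h–ts) = (106 + 14) / 1500 = 120/1500 = 0.0800 → 8.0 cM.

8.0 cM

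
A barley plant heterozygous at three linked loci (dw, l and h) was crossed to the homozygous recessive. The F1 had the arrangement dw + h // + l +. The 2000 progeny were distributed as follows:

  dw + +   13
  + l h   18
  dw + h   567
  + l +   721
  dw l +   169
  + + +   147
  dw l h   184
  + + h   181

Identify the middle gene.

h

The two rarest classes, dw + + and + l h, are the double crossovers. Comparing them with the parentals, only the h allele has switched, so h is the middle locus and the order is l – h – dw.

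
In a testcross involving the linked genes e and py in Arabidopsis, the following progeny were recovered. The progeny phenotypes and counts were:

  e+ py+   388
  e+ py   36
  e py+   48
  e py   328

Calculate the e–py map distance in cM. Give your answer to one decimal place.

10.5 cM

The two most frequent classes, e+ py+ (388) and e py (328), are the parental types, so the F1 was e+ py+ / e py.
The recombinant classes are e+ py and e py+: 36 + 48 = 84.
Recombination frequency = 84/800 = 0.1050 ≈ 10.5%, i.e. 10.5 cM.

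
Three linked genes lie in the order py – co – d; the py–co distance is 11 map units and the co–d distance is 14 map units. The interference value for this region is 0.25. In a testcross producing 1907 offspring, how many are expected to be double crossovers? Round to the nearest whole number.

22

Map distances give recombination frequencies of 0.110 and 0.140 for the two intervals.
With interference 0.25 (so coincidence = 0.75), expected double-crossover frequency = 0.110 × 0.140 × 0.75 = 0.01155.
Expected number = 0.01155 × 1907 = 22.03 ≈ 22.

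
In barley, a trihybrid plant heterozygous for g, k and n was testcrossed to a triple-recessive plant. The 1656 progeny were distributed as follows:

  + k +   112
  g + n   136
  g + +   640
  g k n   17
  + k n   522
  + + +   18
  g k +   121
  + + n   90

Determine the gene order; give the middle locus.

g

The two most frequent reciprocal classes, g + + and + k n, are the parental types, so the F1 was g + + / + k n.
The two rarest classes, + + + and g k n, are the double crossovers. Comparing them with the parentals, only the g allele has switched, so g is the middle locus and the order is n – g – k.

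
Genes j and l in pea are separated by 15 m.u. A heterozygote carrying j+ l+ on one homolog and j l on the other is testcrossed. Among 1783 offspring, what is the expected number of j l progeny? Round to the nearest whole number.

A map distance of 15 m.u. corresponds to a recombination frequency of 0.150.
The F1 is j+ l+ / j l, so j l is a parental gamete class with expected frequency (1 − r)/2 = 0.850/2 = 0.4250.
Expected number = 0.4250 × 1783 = 757.77 ≈ 758.

758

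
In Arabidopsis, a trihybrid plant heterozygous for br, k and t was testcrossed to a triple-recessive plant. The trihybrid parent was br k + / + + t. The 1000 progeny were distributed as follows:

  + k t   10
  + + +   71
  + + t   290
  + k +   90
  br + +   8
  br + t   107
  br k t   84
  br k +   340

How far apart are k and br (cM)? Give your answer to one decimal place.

The two rarest classes, br + + and + k t, are the double crossovers. Comparing them with the parentals, only the k allele has switched, so k is the middle locus and the order is br – k – t.
Crossovers in the br–k interval produce the single-crossover classes + k + and br + t (90 + 107 = 197) plus the double crossovers (18).
RF(br–k) = (197 + 18) / 1000 = 215/1000 = 0.2150 → 21.5 cM.

21.5 cM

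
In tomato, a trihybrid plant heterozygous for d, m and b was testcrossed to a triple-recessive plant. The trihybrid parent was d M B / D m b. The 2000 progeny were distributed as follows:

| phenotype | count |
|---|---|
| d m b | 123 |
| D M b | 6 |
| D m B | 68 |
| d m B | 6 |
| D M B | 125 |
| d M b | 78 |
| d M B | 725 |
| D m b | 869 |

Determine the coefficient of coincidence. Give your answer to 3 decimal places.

0.584

The two rarest classes, d m B and D M b, are the double crossovers. Comparing them with the parentals, only the m allele has switched, so m is the middle locus and the order is b – m – d.
b–m: (146 + 12)/2000 = 0.0790; m–d: (248 + 12)/2000 = 0.1300.
Expected DCO frequency = 0.0790 × 0.1300 ≈ 0.01027; observed = 12/2000 ≈ 0.00600.
Coefficient of coincidence = 0.00600/0.01027 ≈ 0.584.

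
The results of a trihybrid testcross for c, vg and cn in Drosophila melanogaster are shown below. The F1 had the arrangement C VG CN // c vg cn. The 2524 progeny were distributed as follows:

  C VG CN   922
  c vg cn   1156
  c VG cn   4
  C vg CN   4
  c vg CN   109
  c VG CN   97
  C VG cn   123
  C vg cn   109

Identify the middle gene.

vg

The two rarest classes, C vg CN and c VG cn, are the double crossovers. Comparing them with the parentals, only the vg allele has switched, so vg is the middle locus and the order is c – vg – cn.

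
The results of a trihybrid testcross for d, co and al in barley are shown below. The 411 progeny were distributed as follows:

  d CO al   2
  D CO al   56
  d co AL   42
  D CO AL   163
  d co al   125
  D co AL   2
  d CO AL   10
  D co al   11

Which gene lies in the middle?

co

The two most frequent reciprocal classes, D CO AL and d co al, are the parental types, so the F1 was D CO AL / d co al.
The two rarest classes, D co AL and d CO al, are the double crossovers. Comparing them with the parentals, only the co allele has switched, so co is the middle locus and the order is d – co – al.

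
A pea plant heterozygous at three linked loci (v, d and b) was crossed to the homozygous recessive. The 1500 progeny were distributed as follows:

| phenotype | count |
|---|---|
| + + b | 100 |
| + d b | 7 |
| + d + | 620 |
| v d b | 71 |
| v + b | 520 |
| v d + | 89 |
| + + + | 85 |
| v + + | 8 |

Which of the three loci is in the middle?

The two most frequent reciprocal classes, v + b and + d +, are the parental types, so the F1 was v + b / + d +.
The two rarest classes, v + + and + d b, are the double crossovers. Comparing them with the parentals, only the b allele has switched, so b is the middle locus and the order is d – b – v.

b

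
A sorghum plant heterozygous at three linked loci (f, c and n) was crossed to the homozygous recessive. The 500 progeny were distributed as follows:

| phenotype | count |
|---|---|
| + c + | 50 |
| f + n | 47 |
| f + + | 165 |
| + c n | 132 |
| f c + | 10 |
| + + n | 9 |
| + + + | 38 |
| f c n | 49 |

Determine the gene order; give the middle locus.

The two most frequent reciprocal classes, + c n and f + +, are the parental types, so the F1 was + c n / f + +.
The two rarest classes, + + n and f c +, are the double crossovers. Comparing them with the parentals, only the c allele has switched, so c is the middle locus and the order is n – c – f.

c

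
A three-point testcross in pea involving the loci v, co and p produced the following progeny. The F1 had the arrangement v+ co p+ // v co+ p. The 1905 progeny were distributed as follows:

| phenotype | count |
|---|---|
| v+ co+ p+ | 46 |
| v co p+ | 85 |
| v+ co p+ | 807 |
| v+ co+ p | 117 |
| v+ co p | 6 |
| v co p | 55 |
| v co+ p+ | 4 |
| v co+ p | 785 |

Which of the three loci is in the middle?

The two rarest classes, v+ co p and v co+ p+, are the double crossovers. Comparing them with the parentals, only the p allele has switched, so p is the middle locus and the order is v – p – co.

p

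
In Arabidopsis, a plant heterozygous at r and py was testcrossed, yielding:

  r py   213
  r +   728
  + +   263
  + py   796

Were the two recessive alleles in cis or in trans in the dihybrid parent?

The two most frequent classes are + py (796) and r + (728); these are the parental (non-recombinant) types.
So the F1 carried + py on one chromosome and r + on the other — the recessive alleles are on opposite chromosomes (trans / repulsion).

trans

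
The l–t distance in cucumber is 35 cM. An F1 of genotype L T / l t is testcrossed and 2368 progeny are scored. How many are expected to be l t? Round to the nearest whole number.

770

A map distance of 35 cM corresponds to a recombination frequency of 0.350.
The F1 is L T / l t, so l t is a parental gamete class with expected frequency (1 − r)/2 = 0.650/2 = 0.3250.
Expected number = 0.3250 × 2368 = 769.60 ≈ 770.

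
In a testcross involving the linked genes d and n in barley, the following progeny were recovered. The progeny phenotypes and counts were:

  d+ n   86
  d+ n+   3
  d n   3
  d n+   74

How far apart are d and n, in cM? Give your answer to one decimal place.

The two most frequent classes, d+ n (86) and d n+ (74), are the parental types, so the F1 was d+ n / d n+.
The recombinant classes are d+ n+ and d n: 3 + 3 = 6.
Recombination frequency = 6/166 = 0.0361 ≈ 3.6%, i.e. 3.6 cM.

3.6 cM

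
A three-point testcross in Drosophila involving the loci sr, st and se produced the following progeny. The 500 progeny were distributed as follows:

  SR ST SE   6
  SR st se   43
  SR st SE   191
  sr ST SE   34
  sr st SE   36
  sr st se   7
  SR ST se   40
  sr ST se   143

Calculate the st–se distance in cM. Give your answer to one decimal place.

18.0 cM

The two most frequent reciprocal classes, SR st SE and sr ST se, are the parental types, so the F1 was SR st SE / sr ST se.
The two rarest classes, SR ST SE and sr st se, are the double crossovers. Comparing them with the parentals, only the st allele has switched, so st is the middle locus and the order is sr – st – se.
Crossovers in the st–se interval produce the single-crossover classes SR st se and sr ST SE (43 + 34 = 77) plus the double crossovers (13).
RF(st–se) = (77 + 13) / 500 = 90/500 = 0.1800 → 18.0 cM.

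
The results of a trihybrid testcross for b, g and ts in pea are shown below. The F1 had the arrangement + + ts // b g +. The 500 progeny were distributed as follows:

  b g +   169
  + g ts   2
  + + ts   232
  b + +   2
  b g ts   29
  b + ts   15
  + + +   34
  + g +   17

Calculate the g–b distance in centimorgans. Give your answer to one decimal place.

7.2 centimorgans

The two rarest classes, + g ts and b + +, are the double crossovers. Comparing them with the parentals, only the g allele has switched, so g is the middle locus and the order is ts – g – b.
Crossovers in the g–b interval produce the single-crossover classes b + ts and + g + (15 + 17 = 32) plus the double crossovers (4).
RF(g–b) = (32 + 4) / 500 = 36/500 = 0.0720 → 7.2 centimorgans.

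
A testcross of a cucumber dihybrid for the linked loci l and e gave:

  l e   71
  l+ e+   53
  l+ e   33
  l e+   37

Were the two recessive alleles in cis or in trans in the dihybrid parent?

cis

The two most frequent classes are l+ e+ (53) and l e (71); these are the parental (non-recombinant) types.
So the F1 carried l+ e+ on one chromosome and l e on the other — the recessive alleles are on the same chromosome (cis / coupling).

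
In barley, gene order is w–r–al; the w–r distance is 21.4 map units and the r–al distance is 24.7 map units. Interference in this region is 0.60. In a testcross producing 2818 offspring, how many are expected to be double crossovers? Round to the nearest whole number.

60

Map distances give recombination frequencies of 0.214 and 0.247 for the two intervals.
With interference 0.60 (so coincidence = 0.40), expected double-crossover frequency = 0.214 × 0.247 × 0.40 = 0.02114.
Expected number = 0.02114 × 2818 = 59.58 ≈ 60.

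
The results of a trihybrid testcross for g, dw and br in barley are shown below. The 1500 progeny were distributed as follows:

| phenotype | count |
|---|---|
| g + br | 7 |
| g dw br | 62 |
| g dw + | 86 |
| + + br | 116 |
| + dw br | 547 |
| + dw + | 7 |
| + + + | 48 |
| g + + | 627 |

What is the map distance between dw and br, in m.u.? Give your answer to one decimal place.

The two most frequent reciprocal classes, + dw br and g + +, are the parental types, so the F1 was + dw br / g + +.
The two rarest classes, + dw + and g + br, are the double crossovers. Comparing them with the parentals, only the br allele has switched, so br is the middle locus and the order is dw – br – g.
Crossovers in the dw–br interval produce the single-crossover classes + + br and g dw + (116 + 86 = 202) plus the double crossovers (14).
RF(dw–br) = (202 + 14) / 1500 = 216/1500 = 0.1440 → 14.4 m.u.

14.4 m.u.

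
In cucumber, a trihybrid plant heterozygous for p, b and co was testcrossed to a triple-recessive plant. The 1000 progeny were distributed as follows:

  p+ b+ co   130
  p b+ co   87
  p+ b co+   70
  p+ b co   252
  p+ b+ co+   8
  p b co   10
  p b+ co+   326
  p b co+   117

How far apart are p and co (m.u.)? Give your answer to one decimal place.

The two most frequent reciprocal classes, p b+ co+ and p+ b co, are the parental types, so the F1 was p b+ co+ / p+ b co.
The two rarest classes, p+ b+ co+ and p b co, are the double crossovers. Comparing them with the parentals, only the p allele has switched, so p is the middle locus and the order is b – p – co.
Crossovers in the p–co interval produce the single-crossover classes p b+ co and p+ b co+ (87 + 70 = 157) plus the double crossovers (18).
RF(p–co) = (157 + 18) / 1000 = 175/1000 = 0.1750 → 17.5 m.u.

17.5 m.u.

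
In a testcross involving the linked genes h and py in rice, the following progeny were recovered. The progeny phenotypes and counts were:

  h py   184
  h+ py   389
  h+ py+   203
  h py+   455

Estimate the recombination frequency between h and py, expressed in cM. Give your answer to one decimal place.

The two most frequent classes, h+ py (389) and h py+ (455), are the parental types, so the F1 was h+ py / h py+.
The recombinant classes are h+ py+ and h py: 203 + 184 = 387.
Recombination frequency = 387/1231 = 0.3144 ≈ 31.4%, i.e. 31.4 cM.

31.4 cM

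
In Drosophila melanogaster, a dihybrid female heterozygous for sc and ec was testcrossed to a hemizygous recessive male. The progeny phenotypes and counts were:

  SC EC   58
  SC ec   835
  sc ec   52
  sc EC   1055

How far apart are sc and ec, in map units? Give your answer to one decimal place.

The two most frequent classes, SC ec (835) and sc EC (1055), are the parental types, so the F1 was SC ec / sc EC.
The recombinant classes are SC EC and sc ec: 58 + 52 = 110.
Recombination frequency = 110/2000 = 0.0550 ≈ 5.5%, i.e. 5.5 map units.

5.5 map units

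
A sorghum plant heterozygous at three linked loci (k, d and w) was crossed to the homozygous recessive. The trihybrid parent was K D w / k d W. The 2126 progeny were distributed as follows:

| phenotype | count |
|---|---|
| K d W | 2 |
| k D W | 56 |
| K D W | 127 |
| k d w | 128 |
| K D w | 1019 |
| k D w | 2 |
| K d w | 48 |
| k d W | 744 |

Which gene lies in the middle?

k

The two rarest classes, k D w and K d W, are the double crossovers. Comparing them with the parentals, only the k allele has switched, so k is the middle locus and the order is w – k – d.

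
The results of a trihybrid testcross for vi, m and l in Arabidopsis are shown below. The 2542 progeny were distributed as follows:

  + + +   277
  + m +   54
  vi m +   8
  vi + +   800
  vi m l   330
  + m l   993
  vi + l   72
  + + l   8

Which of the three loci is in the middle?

m

The two most frequent reciprocal classes, vi + + and + m l, are the parental types, so the F1 was vi + + / + m l.
The two rarest classes, vi m + and + + l, are the double crossovers. Comparing them with the parentals, only the m allele has switched, so m is the middle locus and the order is vi – m – l.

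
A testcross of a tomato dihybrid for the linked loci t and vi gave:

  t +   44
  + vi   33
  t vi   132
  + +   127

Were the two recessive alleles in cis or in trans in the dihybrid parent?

cis

The two most frequent classes are + + (127) and t vi (132); these are the parental (non-recombinant) types.
So the F1 carried + + on one chromosome and t vi on the other — the recessive alleles are on the same chromosome (cis / coupling).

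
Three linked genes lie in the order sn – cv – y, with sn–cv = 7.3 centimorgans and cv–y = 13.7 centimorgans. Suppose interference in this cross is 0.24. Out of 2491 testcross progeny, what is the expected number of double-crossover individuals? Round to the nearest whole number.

19

Map distances give recombination frequencies of 0.073 and 0.137 for the two intervals.
With interference 0.24 (so coincidence = 0.76), expected double-crossover frequency = 0.073 × 0.137 × 0.76 = 0.00760.
Expected number = 0.00760 × 2491 = 18.93 ≈ 19.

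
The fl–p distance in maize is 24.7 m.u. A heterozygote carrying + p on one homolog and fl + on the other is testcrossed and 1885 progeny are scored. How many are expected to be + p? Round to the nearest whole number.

710

A map distance of 24.7 m.u. corresponds to a recombination frequency of 0.247.
The F1 is + p / fl +, so + p is a parental gamete class with expected frequency (1 − r)/2 = 0.753/2 = 0.3765.
Expected number = 0.3765 × 1885 = 709.70 ≈ 710.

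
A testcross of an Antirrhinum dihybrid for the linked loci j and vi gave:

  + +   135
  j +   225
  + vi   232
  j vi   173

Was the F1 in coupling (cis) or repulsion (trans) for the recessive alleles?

trans

The two most frequent classes are + vi (232) and j + (225); these are the parental (non-recombinant) types.
So the F1 carried + vi on one chromosome and j + on the other — the recessive alleles are on opposite chromosomes (trans / repulsion).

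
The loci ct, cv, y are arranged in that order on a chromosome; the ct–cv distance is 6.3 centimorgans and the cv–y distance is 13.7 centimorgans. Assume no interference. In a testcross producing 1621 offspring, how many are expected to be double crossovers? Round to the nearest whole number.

Map distances give recombination frequencies of 0.063 and 0.137 for the two intervals.
With no interference, expected double-crossover frequency = 0.063 × 0.137 = 0.00863.
Expected number = 0.00863 × 1621 = 13.99 ≈ 14.

14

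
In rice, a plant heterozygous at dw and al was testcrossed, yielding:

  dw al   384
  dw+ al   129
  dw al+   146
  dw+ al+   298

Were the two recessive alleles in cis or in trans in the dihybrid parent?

The two most frequent classes are dw+ al+ (298) and dw al (384); these are the parental (non-recombinant) types.
So the F1 carried dw+ al+ on one chromosome and dw al on the other — the recessive alleles are on the same chromosome (cis / coupling).

cis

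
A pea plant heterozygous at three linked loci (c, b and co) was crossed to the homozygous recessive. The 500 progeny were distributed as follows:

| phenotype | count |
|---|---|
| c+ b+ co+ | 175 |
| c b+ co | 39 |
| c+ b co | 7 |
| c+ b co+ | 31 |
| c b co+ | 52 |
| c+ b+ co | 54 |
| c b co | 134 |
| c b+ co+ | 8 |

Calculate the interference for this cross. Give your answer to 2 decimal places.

The two most frequent reciprocal classes, c+ b+ co+ and c b co, are the parental types, so the F1 was c+ b+ co+ / c b co.
The two rarest classes, c b+ co+ and c+ b co, are the double crossovers. Comparing them with the parentals, only the c allele has switched, so c is the middle locus and the order is co – c – b.
co–c: (106 + 15)/500 = 0.2420; c–b: (70 + 15)/500 = 0.1700.
Expected DCO frequency = 0.2420 × 0.1700 ≈ 0.04114; observed = 15/500 ≈ 0.03000.
Coefficient of coincidence = 0.03000/0.04114 ≈ 0.73; interference = 1 − 0.73 = 0.27.

0.27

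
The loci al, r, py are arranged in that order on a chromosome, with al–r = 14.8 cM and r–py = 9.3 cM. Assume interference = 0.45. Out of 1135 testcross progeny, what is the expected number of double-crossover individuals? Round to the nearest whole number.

Map distances give recombination frequencies of 0.148 and 0.093 for the two intervals.
With interference 0.45 (so coincidence = 0.55), expected double-crossover frequency = 0.148 × 0.093 × 0.55 = 0.00757.
Expected number = 0.00757 × 1135 = 8.59 ≈ 9.

9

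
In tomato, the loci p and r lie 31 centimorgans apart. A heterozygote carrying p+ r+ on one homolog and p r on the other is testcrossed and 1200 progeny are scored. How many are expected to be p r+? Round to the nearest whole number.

186

A map distance of 31 centimorgans corresponds to a recombination frequency of 0.310.
The F1 is p+ r+ / p r, so p r+ is a recombinant gamete class with expected frequency r/2 = 0.310/2 = 0.1550.
Expected number = 0.1550 × 1200 = 186.00 ≈ 186.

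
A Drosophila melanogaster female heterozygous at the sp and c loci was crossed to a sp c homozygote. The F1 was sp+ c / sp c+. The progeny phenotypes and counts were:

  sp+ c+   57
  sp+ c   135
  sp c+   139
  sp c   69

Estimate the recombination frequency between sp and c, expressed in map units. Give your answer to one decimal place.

The recombinant classes are sp+ c+ and sp c: 57 + 69 = 126.
Recombination frequency = 126/400 = 0.3150 ≈ 31.5%, i.e. 31.5 map units.

31.5 map units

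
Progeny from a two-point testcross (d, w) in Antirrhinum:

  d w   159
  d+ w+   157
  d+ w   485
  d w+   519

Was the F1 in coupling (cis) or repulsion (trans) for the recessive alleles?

The two most frequent classes are d+ w (485) and d w+ (519); these are the parental (non-recombinant) types.
So the F1 carried d+ w on one chromosome and d w+ on the other — the recessive alleles are on opposite chromosomes (trans / repulsion).

trans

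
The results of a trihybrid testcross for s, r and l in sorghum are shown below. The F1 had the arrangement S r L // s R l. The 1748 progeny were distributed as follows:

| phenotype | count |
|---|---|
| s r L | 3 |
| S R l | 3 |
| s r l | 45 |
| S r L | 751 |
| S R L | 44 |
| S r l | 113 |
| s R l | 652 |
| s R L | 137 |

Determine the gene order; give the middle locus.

The two rarest classes, s r L and S R l, are the double crossovers. Comparing them with the parentals, only the s allele has switched, so s is the middle locus and the order is r – s – l.

s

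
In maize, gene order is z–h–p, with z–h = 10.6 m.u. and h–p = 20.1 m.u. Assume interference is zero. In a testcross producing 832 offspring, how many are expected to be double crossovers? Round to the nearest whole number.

Map distances give recombination frequencies of 0.106 and 0.201 for the two intervals.
With no interference, expected double-crossover frequency = 0.106 × 0.201 = 0.02131.
Expected number = 0.02131 × 832 = 17.73 ≈ 18.

18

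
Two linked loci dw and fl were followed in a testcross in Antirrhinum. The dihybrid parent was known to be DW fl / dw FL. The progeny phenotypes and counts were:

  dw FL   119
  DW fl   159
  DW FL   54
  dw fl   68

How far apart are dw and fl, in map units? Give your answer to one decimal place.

30.5 map units

The recombinant classes are DW FL and dw fl: 54 + 68 = 122.
Recombination frequency = 122/400 = 0.3050 ≈ 30.5%, i.e. 30.5 map units.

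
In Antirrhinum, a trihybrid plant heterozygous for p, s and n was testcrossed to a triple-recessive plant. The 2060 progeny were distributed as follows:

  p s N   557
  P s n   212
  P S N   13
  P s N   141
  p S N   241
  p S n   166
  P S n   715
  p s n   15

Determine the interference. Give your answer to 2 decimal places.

0.64

The two most frequent reciprocal classes, p s N and P S n, are the parental types, so the F1 was p s N / P S n.
The two rarest classes, p s n and P S N, are the double crossovers. Comparing them with the parentals, only the n allele has switched, so n is the middle locus and the order is p – n – s.
p–n: (307 + 28)/2060 = 0.1626; n–s: (453 + 28)/2060 = 0.2335.
Expected DCO frequency = 0.1626 × 0.2335 ≈ 0.03797; observed = 28/2060 ≈ 0.01359.
Coefficient of coincidence = 0.01359/0.03797 ≈ 0.36; interference = 1 − 0.36 = 0.64.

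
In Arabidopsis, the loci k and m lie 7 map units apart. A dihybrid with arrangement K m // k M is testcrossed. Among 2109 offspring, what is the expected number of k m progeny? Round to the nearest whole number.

A map distance of 7 map units corresponds to a recombination frequency of 0.070.
The F1 is K m / k M, so k m is a recombinant gamete class with expected frequency r/2 = 0.070/2 = 0.0350.
Expected number = 0.0350 × 2109 = 73.82 ≈ 74.

74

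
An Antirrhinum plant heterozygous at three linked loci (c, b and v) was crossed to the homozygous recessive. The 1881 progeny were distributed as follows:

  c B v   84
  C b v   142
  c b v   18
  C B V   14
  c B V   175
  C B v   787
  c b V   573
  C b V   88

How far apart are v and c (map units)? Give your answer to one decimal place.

10.8 map units

The two most frequent reciprocal classes, C B v and c b V, are the parental types, so the F1 was C B v / c b V.
The two rarest classes, C B V and c b v, are the double crossovers. Comparing them with the parentals, only the v allele has switched, so v is the middle locus and the order is b – v – c.
Crossovers in the v–c interval produce the single-crossover classes c B v and C b V (84 + 88 = 172) plus the double crossovers (32).
RF(v–c) = (172 + 32) / 1881 = 204/1881 = 0.1085 → 10.8 map units.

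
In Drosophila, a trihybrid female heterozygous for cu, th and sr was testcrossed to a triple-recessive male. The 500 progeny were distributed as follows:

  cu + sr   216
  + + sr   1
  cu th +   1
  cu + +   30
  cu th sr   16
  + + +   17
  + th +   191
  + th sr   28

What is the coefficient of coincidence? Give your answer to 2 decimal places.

The two most frequent reciprocal classes, + th + and cu + sr, are the parental types, so the F1 was + th + / cu + sr.
The two rarest classes, cu th + and + + sr, are the double crossovers. Comparing them with the parentals, only the cu allele has switched, so cu is the middle locus and the order is sr – cu – th.
sr–cu: (58 + 2)/500 = 0.1200; cu–th: (33 + 2)/500 = 0.0700.
Expected DCO frequency = 0.1200 × 0.0700 ≈ 0.00840; observed = 2/500 ≈ 0.00400.
Coefficient of coincidence = 0.00400/0.00840 ≈ 0.48.

0.48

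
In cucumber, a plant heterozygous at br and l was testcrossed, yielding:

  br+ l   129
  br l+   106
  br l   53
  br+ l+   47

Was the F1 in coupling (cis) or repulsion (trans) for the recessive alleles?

trans

The two most frequent classes are br+ l (129) and br l+ (106); these are the parental (non-recombinant) types.
So the F1 carried br+ l on one chromosome and br l+ on the other — the recessive alleles are on opposite chromosomes (trans / repulsion).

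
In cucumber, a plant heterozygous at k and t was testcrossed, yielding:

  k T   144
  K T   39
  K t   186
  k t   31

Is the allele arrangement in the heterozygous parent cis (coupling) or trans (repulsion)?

The two most frequent classes are K t (186) and k T (144); these are the parental (non-recombinant) types.
So the F1 carried K t on one chromosome and k T on the other — the recessive alleles are on opposite chromosomes (trans / repulsion).

trans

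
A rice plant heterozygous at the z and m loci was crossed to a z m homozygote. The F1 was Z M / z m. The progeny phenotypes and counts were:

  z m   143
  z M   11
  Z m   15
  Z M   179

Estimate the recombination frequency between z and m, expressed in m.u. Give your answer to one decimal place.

7.5 m.u.

The recombinant classes are Z m and z M: 15 + 11 = 26.
Recombination frequency = 26/348 = 0.0747 ≈ 7.5%, i.e. 7.5 m.u.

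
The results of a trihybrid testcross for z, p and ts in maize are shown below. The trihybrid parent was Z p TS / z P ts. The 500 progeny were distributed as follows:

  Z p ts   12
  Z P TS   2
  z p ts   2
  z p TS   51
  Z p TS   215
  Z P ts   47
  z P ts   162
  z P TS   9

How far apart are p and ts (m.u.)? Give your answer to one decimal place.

The two rarest classes, Z P TS and z p ts, are the double crossovers. Comparing them with the parentals, only the p allele has switched, so p is the middle locus and the order is ts – p – z.
Crossovers in the ts–p interval produce the single-crossover classes Z p ts and z P TS (12 + 9 = 21) plus the double crossovers (4).
RF(ts–p) = (21 + 4) / 500 = 25/500 = 0.0500 → 5.0 m.u.

5.0 m.u.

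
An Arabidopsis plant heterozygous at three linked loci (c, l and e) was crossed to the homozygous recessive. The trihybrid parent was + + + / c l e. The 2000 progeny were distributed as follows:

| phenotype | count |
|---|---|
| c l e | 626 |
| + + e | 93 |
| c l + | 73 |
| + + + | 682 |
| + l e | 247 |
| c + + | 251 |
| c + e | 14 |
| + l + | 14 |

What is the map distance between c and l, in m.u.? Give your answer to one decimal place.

26.3 m.u.

The two rarest classes, + l + and c + e, are the double crossovers. Comparing them with the parentals, only the l allele has switched, so l is the middle locus and the order is e – l – c.
Crossovers in the l–c interval produce the single-crossover classes c + + and + l e (251 + 247 = 498) plus the double crossovers (28).
RF(l–c) = (498 + 28) / 2000 = 526/2000 = 0.2630 → 26.3 m.u.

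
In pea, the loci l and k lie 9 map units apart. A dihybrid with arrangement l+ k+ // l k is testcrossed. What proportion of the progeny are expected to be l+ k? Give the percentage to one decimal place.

A map distance of 9 map units corresponds to a recombination frequency of 0.090.
The F1 is l+ k+ / l k, so l+ k is a recombinant gamete class with expected frequency r/2 = 0.090/2 = 0.0450.
That is 0.0450 = 4.5% of the progeny.

4.5%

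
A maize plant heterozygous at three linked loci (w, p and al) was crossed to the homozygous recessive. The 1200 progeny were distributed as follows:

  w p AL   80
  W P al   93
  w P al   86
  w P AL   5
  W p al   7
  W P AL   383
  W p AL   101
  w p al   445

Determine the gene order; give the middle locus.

The two most frequent reciprocal classes, w p al and W P AL, are the parental types, so the F1 was w p al / W P AL.
The two rarest classes, W p al and w P AL, are the double crossovers. Comparing them with the parentals, only the w allele has switched, so w is the middle locus and the order is p – w – al.

w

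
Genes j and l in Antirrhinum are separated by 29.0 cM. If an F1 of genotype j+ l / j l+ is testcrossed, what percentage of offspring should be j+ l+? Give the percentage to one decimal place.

14.5%

A map distance of 29.0 cM corresponds to a recombination frequency of 0.290.
The F1 is j+ l / j l+, so j+ l+ is a recombinant gamete class with expected frequency r/2 = 0.290/2 = 0.1450.
That is 0.1450 = 14.5% of the progeny.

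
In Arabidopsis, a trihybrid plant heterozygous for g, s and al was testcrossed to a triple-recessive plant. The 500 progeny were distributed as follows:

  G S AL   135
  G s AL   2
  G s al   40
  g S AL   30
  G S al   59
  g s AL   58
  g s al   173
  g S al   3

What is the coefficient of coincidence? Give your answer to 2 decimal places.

0.27

The two most frequent reciprocal classes, g s al and G S AL, are the parental types, so the F1 was g s al / G S AL.
The two rarest classes, g S al and G s AL, are the double crossovers. Comparing them with the parentals, only the s allele has switched, so s is the middle locus and the order is g – s – al.
g–s: (70 + 5)/500 = 0.1500; s–al: (117 + 5)/500 = 0.2440.
Expected DCO frequency = 0.1500 × 0.2440 ≈ 0.03660; observed = 5/500 ≈ 0.01000.
Coefficient of coincidence = 0.01000/0.03660 ≈ 0.27.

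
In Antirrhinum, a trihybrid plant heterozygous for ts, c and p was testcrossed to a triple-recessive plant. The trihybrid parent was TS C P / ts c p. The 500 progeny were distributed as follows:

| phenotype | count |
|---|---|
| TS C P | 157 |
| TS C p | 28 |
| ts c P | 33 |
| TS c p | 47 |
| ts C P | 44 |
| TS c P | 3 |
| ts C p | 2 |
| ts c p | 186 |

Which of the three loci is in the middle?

The two rarest classes, TS c P and ts C p, are the double crossovers. Comparing them with the parentals, only the c allele has switched, so c is the middle locus and the order is p – c – ts.

c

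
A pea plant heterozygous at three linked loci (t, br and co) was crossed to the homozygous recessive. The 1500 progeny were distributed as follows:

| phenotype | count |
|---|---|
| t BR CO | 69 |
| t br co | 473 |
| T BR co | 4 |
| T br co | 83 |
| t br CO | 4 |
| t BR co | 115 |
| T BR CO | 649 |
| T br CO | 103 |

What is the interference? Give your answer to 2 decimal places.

0.67

The two most frequent reciprocal classes, t br co and T BR CO, are the parental types, so the F1 was t br co / T BR CO.
The two rarest classes, t br CO and T BR co, are the double crossovers. Comparing them with the parentals, only the co allele has switched, so co is the middle locus and the order is br – co – t.
br–co: (218 + 8)/1500 = 0.1507; co–t: (152 + 8)/1500 = 0.1067.
Expected DCO frequency = 0.1507 × 0.1067 ≈ 0.01608; observed = 8/1500 ≈ 0.00533.
Coefficient of coincidence = 0.00533/0.01608 ≈ 0.33; interference = 1 − 0.33 = 0.67.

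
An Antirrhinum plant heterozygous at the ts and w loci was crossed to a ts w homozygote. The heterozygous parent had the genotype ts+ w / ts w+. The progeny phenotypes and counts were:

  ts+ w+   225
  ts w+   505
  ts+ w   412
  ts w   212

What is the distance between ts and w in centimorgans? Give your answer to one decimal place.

The recombinant classes are ts+ w+ and ts w: 225 + 212 = 437.
Recombination frequency = 437/1354 = 0.3227 ≈ 32.3%, i.e. 32.3 centimorgans.

32.3 centimorgans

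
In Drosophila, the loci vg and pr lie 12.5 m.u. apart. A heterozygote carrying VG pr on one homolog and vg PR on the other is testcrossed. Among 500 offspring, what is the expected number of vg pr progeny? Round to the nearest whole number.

31

A map distance of 12.5 m.u. corresponds to a recombination frequency of 0.125.
The F1 is VG pr / vg PR, so vg pr is a recombinant gamete class with expected frequency r/2 = 0.125/2 = 0.0625.
Expected number = 0.0625 × 500 = 31.25 ≈ 31.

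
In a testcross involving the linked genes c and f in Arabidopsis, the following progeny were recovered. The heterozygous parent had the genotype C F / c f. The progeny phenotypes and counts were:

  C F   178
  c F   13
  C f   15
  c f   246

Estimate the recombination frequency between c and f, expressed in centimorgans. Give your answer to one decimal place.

The recombinant classes are C f and c F: 15 + 13 = 28.
Recombination frequency = 28/452 = 0.0619 ≈ 6.2%, i.e. 6.2 centimorgans.

6.2 centimorgans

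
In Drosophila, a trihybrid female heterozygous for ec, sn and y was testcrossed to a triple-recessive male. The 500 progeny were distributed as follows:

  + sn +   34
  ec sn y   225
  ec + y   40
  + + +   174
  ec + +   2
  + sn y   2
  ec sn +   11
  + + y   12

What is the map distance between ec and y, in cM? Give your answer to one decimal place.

The two most frequent reciprocal classes, + + + and ec sn y, are the parental types, so the F1 was + + + / ec sn y.
The two rarest classes, ec + + and + sn y, are the double crossovers. Comparing them with the parentals, only the ec allele has switched, so ec is the middle locus and the order is sn – ec – y.
Crossovers in the ec–y interval produce the single-crossover classes + + y and ec sn + (12 + 11 = 23) plus the double crossovers (4).
RF(ec–y) = (23 + 4) / 500 = 27/500 = 0.0540 → 5.4 cM.

5.4 cM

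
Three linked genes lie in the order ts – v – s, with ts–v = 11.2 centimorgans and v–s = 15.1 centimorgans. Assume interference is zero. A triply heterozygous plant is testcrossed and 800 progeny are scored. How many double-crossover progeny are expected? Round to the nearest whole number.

Map distances give recombination frequencies of 0.112 and 0.151 for the two intervals.
With no interference, expected double-crossover frequency = 0.112 × 0.151 = 0.01691.
Expected number = 0.01691 × 800 = 13.53 ≈ 14.

14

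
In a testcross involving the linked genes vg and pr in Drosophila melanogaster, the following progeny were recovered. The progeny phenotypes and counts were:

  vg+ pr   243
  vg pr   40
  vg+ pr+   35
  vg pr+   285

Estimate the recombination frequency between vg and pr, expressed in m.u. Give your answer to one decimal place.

The two most frequent classes, vg+ pr (243) and vg pr+ (285), are the parental types, so the F1 was vg+ pr / vg pr+.
The recombinant classes are vg+ pr+ and vg pr: 35 + 40 = 75.
Recombination frequency = 75/603 = 0.1244 ≈ 12.4%, i.e. 12.4 m.u.

12.4 m.u.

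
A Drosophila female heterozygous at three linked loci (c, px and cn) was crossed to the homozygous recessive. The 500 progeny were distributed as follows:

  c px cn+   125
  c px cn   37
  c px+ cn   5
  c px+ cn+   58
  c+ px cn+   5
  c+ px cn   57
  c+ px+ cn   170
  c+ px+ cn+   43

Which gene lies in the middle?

c

The two most frequent reciprocal classes, c px cn+ and c+ px+ cn, are the parental types, so the F1 was c px cn+ / c+ px+ cn.
The two rarest classes, c+ px cn+ and c px+ cn, are the double crossovers. Comparing them with the parentals, only the c allele has switched, so c is the middle locus and the order is cn – c – px.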